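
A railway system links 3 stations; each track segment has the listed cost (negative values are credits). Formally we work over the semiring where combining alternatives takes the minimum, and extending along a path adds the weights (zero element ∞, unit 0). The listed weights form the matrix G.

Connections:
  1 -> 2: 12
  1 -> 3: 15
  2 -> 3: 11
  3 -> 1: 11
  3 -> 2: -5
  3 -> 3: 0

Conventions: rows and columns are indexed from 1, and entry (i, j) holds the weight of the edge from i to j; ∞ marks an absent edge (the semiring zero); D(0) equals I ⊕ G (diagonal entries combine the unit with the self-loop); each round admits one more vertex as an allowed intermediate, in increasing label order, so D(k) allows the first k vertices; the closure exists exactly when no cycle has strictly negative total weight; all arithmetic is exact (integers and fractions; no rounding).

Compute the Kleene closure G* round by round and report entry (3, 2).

D(0):
  [0, 12, 15]
  [∞, 0, 11]
  [11, -5, 0]
D(1):
  [0, 12, 15]
  [∞, 0, 11]
  [11, -5, 0]
D(2):
  [0, 12, 15]
  [∞, 0, 11]
  [11, -5, 0]
D(3):
  [0, 10, 15]
  [22, 0, 11]
  [11, -5, 0]
Answer: G*[3][2] = -5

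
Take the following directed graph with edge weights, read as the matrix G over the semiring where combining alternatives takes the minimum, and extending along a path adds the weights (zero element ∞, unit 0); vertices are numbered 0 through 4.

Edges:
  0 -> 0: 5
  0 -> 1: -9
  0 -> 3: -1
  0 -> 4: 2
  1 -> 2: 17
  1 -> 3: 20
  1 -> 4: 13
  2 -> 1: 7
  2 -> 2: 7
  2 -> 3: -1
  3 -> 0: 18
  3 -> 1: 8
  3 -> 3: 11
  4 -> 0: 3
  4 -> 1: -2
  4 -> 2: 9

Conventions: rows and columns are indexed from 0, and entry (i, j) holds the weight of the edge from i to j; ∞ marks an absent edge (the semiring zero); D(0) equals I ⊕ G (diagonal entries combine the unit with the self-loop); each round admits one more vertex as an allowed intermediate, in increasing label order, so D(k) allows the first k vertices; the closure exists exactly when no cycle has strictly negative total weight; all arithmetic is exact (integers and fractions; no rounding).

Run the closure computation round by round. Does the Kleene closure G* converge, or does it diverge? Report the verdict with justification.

D(0):
  [0, -9, ∞, -1, 2]
  [∞, 0, 17, 20, 13]
  [∞, 7, 0, -1, ∞]
  [18, 8, ∞, 0, ∞]
  [3, -2, 9, ∞, 0]
D(1):
  [0, -9, ∞, -1, 2]
  [∞, 0, 17, 20, 13]
  [∞, 7, 0, -1, ∞]
  [18, 8, ∞, 0, 20]
  [3, -6, 9, 2, 0]
D(2):
  [0, -9, 8, -1, 2]
  [∞, 0, 17, 20, 13]
  [∞, 7, 0, -1, 20]
  [18, 8, 25, 0, 20]
  [3, -6, 9, 2, 0]
D(3):
  [0, -9, 8, -1, 2]
  [∞, 0, 17, 16, 13]
  [∞, 7, 0, -1, 20]
  [18, 8, 25, 0, 20]
  [3, -6, 9, 2, 0]
D(4):
  [0, -9, 8, -1, 2]
  [34, 0, 17, 16, 13]
  [17, 7, 0, -1, 19]
  [18, 8, 25, 0, 20]
  [3, -6, 9, 2, 0]
D(5):
  [0, -9, 8, -1, 2]
  [16, 0, 17, 15, 13]
  [17, 7, 0, -1, 19]
  [18, 8, 25, 0, 20]
  [3, -6, 9, 2, 0]
Key observation: every diagonal entry stays at the unit through all rounds, so no improving cycle exists.
Answer: CONVERGES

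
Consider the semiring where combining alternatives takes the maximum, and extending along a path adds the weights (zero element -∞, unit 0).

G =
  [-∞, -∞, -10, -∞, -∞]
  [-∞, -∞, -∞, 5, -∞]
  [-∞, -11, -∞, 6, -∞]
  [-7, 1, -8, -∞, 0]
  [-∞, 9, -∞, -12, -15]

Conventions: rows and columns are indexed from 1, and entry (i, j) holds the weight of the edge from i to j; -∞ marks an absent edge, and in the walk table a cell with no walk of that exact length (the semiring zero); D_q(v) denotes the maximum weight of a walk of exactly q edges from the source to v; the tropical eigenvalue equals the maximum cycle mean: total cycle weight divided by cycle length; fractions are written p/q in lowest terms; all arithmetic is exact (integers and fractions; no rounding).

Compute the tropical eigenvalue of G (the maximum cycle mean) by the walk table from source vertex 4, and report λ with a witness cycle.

q=0: [-∞, -∞, -∞, 0, -∞]
q=1: [-7, 1, -8, -∞, 0]
q=2: [-∞, 9, -17, 6, -15]
q=3: [-1, 7, -2, 14, 6]
q=4: [7, 15, 6, 12, 14]
q=5: [5, 23, 4, 20, 12]
Optimal cycle mean attained by: cycle 2->4->5->2, total 5 + 0 + 9, length 3.
Answer: λ = 14/3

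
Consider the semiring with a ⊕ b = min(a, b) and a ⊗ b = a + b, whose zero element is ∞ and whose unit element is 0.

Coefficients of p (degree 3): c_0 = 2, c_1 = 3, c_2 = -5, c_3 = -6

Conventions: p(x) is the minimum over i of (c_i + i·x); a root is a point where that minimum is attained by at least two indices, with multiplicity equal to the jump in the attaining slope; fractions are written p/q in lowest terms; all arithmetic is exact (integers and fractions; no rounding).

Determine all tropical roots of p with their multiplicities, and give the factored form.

hull edge (i=0, c=2) to (i=2, c=-5): slope -7/2, span 2
hull edge (i=2, c=-5) to (i=3, c=-6): slope -1, span 1
Factored form: p(x) = -6 ⊗ (x ⊕ 1) ⊗ (x ⊕ 7/2) ⊗ (x ⊕ 7/2)
Answer: roots = 1 (mult 1), 7/2 (mult 2)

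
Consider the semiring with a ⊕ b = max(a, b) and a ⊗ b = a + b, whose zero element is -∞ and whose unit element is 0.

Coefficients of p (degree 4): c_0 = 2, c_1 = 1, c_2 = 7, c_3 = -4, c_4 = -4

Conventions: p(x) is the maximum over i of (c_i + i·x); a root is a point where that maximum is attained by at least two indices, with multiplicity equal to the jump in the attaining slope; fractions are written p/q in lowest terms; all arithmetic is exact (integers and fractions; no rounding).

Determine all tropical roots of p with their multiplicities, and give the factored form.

hull edge (i=0, c=2) to (i=2, c=7): slope 5/2, span 2
hull edge (i=2, c=7) to (i=4, c=-4): slope -11/2, span 2
Factored form: p(x) = -4 ⊗ (x ⊕ (-5/2)) ⊗ (x ⊕ (-5/2)) ⊗ (x ⊕ 11/2) ⊗ (x ⊕ 11/2)
Answer: roots = -5/2 (mult 2), 11/2 (mult 2)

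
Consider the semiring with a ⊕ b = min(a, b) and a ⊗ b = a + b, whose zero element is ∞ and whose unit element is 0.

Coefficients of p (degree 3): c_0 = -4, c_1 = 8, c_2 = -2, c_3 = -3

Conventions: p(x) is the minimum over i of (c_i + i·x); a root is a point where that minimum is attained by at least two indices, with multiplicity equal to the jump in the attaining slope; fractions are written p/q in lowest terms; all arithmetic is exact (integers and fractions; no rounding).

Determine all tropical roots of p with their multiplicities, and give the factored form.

hull edge (i=0, c=-4) to (i=3, c=-3): slope 1/3, span 3
Factored form: p(x) = -3 ⊗ (x ⊕ (-1/3)) ⊗ (x ⊕ (-1/3)) ⊗ (x ⊕ (-1/3))
Answer: roots = -1/3 (mult 3)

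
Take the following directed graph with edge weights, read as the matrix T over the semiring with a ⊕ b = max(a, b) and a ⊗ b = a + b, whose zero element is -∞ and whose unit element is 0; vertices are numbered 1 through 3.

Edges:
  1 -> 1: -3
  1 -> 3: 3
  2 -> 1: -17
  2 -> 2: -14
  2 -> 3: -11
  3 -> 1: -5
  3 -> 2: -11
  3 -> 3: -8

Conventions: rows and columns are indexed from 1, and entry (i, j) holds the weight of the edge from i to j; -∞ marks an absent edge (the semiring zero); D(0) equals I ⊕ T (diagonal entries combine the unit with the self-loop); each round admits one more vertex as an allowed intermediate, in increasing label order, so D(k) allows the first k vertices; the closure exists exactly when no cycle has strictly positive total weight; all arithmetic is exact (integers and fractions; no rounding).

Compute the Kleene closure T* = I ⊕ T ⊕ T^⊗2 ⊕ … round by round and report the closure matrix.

D(0):
  [0, -∞, 3]
  [-17, 0, -11]
  [-5, -11, 0]
D(1):
  [0, -∞, 3]
  [-17, 0, -11]
  [-5, -11, 0]
D(2):
  [0, -∞, 3]
  [-17, 0, -11]
  [-5, -11, 0]
D(3):
  [0, -8, 3]
  [-16, 0, -11]
  [-5, -11, 0]
Answer: T* = [[0, -8, 3], [-16, 0, -11], [-5, -11, 0]]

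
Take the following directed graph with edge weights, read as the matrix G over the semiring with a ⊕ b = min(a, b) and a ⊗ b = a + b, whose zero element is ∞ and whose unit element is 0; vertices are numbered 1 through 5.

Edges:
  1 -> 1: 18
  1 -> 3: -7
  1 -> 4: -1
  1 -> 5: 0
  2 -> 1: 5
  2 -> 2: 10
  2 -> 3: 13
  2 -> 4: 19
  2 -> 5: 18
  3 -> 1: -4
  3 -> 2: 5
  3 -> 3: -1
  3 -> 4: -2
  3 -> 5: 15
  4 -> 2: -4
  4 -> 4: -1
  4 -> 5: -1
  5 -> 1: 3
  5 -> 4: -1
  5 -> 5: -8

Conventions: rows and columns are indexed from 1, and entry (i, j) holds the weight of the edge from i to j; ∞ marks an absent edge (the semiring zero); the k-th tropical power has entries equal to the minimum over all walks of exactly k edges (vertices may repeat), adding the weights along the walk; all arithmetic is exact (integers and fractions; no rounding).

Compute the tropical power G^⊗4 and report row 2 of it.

G^⊗2:
  [-11, -5, -8, -9, -8]
  [9, 15, -2, 4, 5]
  [-5, -6, -11, -5, -4]
  [1, -5, 9, -2, -9]
  [-5, -5, -4, -9, -16]
G^⊗3:
  [-12, -13, -18, -12, -16]
  [-6, 0, -3, -4, -3]
  [-15, -9, -12, -13, -12]
  [-6, -6, -6, -10, -17]
  [-13, -13, -12, -17, -24]
G^⊗4:
  [-22, -16, -19, -20, -24]
  [-7, -8, -13, -7, -11]
  [-16, -17, -22, -16, -20]
  [-14, -14, -13, -18, -25]
  [-21, -21, -20, -25, -32]
Answer: row 2 of G^⊗4 = [-7, -8, -13, -7, -11]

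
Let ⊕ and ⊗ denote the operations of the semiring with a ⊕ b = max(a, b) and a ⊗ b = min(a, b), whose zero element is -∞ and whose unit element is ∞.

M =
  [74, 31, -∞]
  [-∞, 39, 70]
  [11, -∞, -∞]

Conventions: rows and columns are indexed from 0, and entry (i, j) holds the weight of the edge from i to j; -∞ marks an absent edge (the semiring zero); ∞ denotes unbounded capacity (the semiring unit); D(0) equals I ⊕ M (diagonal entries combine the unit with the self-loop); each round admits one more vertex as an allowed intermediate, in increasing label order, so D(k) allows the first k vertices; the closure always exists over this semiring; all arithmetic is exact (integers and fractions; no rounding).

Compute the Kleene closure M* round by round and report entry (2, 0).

D(0):
  [∞, 31, -∞]
  [-∞, ∞, 70]
  [11, -∞, ∞]
D(1):
  [∞, 31, -∞]
  [-∞, ∞, 70]
  [11, 11, ∞]
D(2):
  [∞, 31, 31]
  [-∞, ∞, 70]
  [11, 11, ∞]
D(3):
  [∞, 31, 31]
  [11, ∞, 70]
  [11, 11, ∞]
Answer: M*[2][0] = 11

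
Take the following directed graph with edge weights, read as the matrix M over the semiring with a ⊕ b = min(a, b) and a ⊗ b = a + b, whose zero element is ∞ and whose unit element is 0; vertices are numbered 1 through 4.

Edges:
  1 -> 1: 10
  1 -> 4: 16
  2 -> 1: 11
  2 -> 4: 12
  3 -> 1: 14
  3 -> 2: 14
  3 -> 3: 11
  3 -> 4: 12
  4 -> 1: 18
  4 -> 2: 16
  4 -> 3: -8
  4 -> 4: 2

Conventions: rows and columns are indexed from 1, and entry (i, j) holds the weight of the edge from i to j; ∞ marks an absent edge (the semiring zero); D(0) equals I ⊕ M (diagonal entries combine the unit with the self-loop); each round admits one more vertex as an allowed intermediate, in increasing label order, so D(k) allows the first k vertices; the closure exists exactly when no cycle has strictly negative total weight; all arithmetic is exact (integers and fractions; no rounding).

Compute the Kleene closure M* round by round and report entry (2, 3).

D(0):
  [0, ∞, ∞, 16]
  [11, 0, ∞, 12]
  [14, 14, 0, 12]
  [18, 16, -8, 0]
D(1):
  [0, ∞, ∞, 16]
  [11, 0, ∞, 12]
  [14, 14, 0, 12]
  [18, 16, -8, 0]
D(2):
  [0, ∞, ∞, 16]
  [11, 0, ∞, 12]
  [14, 14, 0, 12]
  [18, 16, -8, 0]
D(3):
  [0, ∞, ∞, 16]
  [11, 0, ∞, 12]
  [14, 14, 0, 12]
  [6, 6, -8, 0]
D(4):
  [0, 22, 8, 16]
  [11, 0, 4, 12]
  [14, 14, 0, 12]
  [6, 6, -8, 0]
Answer: M*[2][3] = 4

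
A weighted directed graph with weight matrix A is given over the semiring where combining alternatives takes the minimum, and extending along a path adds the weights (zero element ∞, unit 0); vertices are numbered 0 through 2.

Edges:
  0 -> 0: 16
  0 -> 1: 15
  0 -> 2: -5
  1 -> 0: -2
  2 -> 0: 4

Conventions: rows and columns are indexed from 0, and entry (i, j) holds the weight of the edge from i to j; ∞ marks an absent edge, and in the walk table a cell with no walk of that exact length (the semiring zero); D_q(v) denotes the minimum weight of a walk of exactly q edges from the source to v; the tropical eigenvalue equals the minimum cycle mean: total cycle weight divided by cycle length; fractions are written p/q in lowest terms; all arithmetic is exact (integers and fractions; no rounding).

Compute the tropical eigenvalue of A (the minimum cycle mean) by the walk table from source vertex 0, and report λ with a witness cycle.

q=0: [0, ∞, ∞]
q=1: [16, 15, -5]
q=2: [-1, 31, 11]
q=3: [15, 14, -6]
Optimal cycle mean attained by: cycle 0->2->0, total (-5) + 4, length 2.
Answer: λ = -1/2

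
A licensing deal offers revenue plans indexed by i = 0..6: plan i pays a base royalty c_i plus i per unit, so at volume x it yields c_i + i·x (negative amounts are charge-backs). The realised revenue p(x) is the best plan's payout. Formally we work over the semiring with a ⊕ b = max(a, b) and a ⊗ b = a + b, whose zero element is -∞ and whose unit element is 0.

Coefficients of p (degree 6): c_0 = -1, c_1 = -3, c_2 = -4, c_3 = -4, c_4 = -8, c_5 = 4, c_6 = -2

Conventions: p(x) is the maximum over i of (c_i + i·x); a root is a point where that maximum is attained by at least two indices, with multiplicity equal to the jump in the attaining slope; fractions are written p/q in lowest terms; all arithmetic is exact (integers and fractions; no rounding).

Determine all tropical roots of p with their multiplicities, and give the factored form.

hull edge (i=0, c=-1) to (i=5, c=4): slope 1, span 5
hull edge (i=5, c=4) to (i=6, c=-2): slope -6, span 1
Factored form: p(x) = -2 ⊗ (x ⊕ (-1)) ⊗ (x ⊕ (-1)) ⊗ (x ⊕ (-1)) ⊗ (x ⊕ (-1)) ⊗ (x ⊕ (-1)) ⊗ (x ⊕ 6)
Answer: roots = -1 (mult 5), 6 (mult 1)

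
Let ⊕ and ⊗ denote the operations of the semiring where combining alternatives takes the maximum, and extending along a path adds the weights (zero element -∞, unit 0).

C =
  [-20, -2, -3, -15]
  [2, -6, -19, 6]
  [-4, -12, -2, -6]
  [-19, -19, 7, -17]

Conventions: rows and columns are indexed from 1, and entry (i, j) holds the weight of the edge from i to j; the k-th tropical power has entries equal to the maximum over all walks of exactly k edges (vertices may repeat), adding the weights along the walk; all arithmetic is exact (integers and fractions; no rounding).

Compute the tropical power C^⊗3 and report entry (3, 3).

C^⊗2:
  [0, -8, -5, 4]
  [-4, 0, 13, 0]
  [-6, -6, 1, -6]
  [3, -5, 5, 1]
C^⊗3:
  [-6, -2, 11, -2]
  [9, 1, 11, 7]
  [-3, -8, 1, 0]
  [1, 1, 8, 1]
Key observation: the optimum is the walk 3->2->4->3, with weight (-12) + 6 + 7 = 1.
Optimal value attained by: walk 3->2->4->3.
Answer: (C^⊗3)[3][3] = 1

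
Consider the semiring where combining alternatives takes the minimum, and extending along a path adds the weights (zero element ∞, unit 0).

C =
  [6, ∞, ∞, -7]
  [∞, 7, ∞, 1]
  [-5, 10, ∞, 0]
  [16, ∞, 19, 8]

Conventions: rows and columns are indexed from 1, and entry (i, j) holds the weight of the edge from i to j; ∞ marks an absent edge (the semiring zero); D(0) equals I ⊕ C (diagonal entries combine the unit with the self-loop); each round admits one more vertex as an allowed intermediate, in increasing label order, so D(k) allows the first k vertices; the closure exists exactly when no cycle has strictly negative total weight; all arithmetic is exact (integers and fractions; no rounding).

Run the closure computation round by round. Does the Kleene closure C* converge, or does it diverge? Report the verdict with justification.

D(0):
  [0, ∞, ∞, -7]
  [∞, 0, ∞, 1]
  [-5, 10, 0, 0]
  [16, ∞, 19, 0]
D(1):
  [0, ∞, ∞, -7]
  [∞, 0, ∞, 1]
  [-5, 10, 0, -12]
  [16, ∞, 19, 0]
D(2):
  [0, ∞, ∞, -7]
  [∞, 0, ∞, 1]
  [-5, 10, 0, -12]
  [16, ∞, 19, 0]
D(3):
  [0, ∞, ∞, -7]
  [∞, 0, ∞, 1]
  [-5, 10, 0, -12]
  [14, 29, 19, 0]
D(4):
  [0, 22, 12, -7]
  [15, 0, 20, 1]
  [-5, 10, 0, -12]
  [14, 29, 19, 0]
Key observation: every diagonal entry stays at the unit through all rounds, so no improving cycle exists.
Answer: CONVERGES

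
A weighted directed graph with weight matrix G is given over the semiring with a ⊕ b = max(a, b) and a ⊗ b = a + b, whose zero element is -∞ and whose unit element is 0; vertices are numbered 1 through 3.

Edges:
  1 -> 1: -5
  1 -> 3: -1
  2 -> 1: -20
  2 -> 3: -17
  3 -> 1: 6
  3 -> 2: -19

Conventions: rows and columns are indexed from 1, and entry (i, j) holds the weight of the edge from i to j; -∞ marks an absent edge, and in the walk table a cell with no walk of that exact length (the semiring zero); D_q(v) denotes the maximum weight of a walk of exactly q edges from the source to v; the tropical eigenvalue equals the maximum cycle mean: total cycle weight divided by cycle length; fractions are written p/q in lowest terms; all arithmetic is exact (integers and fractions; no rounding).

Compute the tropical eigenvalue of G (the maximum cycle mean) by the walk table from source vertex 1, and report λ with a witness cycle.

q=0: [0, -∞, -∞]
q=1: [-5, -∞, -1]
q=2: [5, -20, -6]
q=3: [0, -25, 4]
Optimal cycle mean attained by: cycle 1->3->1, total (-1) + 6, length 2.
Answer: λ = 5/2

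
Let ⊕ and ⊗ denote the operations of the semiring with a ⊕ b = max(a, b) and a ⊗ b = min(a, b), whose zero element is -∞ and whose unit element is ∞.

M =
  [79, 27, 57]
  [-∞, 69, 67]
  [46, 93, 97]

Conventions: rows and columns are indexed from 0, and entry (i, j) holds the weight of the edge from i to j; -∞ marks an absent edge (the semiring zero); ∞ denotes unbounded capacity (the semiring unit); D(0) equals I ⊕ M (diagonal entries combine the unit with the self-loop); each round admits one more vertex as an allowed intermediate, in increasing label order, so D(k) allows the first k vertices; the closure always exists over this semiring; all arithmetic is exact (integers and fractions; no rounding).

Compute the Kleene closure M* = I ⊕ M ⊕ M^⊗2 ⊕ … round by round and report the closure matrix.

D(0):
  [∞, 27, 57]
  [-∞, ∞, 67]
  [46, 93, ∞]
D(1):
  [∞, 27, 57]
  [-∞, ∞, 67]
  [46, 93, ∞]
D(2):
  [∞, 27, 57]
  [-∞, ∞, 67]
  [46, 93, ∞]
D(3):
  [∞, 57, 57]
  [46, ∞, 67]
  [46, 93, ∞]
Answer: M* = [[∞, 57, 57], [46, ∞, 67], [46, 93, ∞]]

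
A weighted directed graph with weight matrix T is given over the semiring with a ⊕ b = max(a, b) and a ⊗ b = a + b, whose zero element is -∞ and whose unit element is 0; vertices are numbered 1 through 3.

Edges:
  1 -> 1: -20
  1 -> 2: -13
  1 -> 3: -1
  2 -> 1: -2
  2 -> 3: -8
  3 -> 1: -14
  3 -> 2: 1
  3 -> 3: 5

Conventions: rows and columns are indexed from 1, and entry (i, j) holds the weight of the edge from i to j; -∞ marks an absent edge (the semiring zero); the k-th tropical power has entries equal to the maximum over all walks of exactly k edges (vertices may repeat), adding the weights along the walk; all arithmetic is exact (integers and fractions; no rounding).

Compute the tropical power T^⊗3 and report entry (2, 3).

T^⊗2:
  [-15, 0, 4]
  [-22, -7, -3]
  [-1, 6, 10]
T^⊗3:
  [-2, 5, 9]
  [-9, -2, 2]
  [4, 11, 15]
Key observation: the optimum is the walk 2->1->3->3, with weight (-2) + (-1) + 5 = 2.
Optimal value attained by: walk 2->1->3->3.
Answer: (T^⊗3)[2][3] = 2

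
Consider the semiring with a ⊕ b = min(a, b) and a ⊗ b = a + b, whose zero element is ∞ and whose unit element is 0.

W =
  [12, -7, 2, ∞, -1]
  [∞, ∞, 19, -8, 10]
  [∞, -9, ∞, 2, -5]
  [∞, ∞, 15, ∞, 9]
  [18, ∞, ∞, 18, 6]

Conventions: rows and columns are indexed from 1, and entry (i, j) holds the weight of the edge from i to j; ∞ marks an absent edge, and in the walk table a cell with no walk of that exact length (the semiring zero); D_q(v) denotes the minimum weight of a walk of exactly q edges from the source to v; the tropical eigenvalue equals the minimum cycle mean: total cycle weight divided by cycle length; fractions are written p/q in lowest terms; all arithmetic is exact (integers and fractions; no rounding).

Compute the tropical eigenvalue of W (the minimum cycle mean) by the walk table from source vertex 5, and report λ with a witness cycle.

q=0: [∞, ∞, ∞, ∞, 0]
q=1: [18, ∞, ∞, 18, 6]
q=2: [24, 11, 20, 24, 12]
q=3: [30, 11, 26, 3, 15]
q=4: [33, 17, 18, 3, 12]
q=5: [30, 9, 18, 9, 12]
Optimal cycle mean attained by: cycle 2->4->3->2, total (-8) + 15 + (-9), length 3.
Answer: λ = -2/3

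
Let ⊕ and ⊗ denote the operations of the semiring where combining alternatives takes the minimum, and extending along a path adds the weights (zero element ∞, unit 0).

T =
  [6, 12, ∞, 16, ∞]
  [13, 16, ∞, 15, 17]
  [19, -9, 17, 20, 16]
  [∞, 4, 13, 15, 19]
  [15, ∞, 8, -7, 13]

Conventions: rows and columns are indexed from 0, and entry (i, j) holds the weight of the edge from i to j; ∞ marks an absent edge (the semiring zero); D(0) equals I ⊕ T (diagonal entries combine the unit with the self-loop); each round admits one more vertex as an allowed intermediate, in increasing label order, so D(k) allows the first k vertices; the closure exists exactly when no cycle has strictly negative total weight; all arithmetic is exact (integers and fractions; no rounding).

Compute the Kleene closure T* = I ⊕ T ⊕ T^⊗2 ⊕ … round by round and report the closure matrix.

D(0):
  [0, 12, ∞, 16, ∞]
  [13, 0, ∞, 15, 17]
  [19, -9, 0, 20, 16]
  [∞, 4, 13, 0, 19]
  [15, ∞, 8, -7, 0]
D(1):
  [0, 12, ∞, 16, ∞]
  [13, 0, ∞, 15, 17]
  [19, -9, 0, 20, 16]
  [∞, 4, 13, 0, 19]
  [15, 27, 8, -7, 0]
D(2):
  [0, 12, ∞, 16, 29]
  [13, 0, ∞, 15, 17]
  [4, -9, 0, 6, 8]
  [17, 4, 13, 0, 19]
  [15, 27, 8, -7, 0]
D(3):
  [0, 12, ∞, 16, 29]
  [13, 0, ∞, 15, 17]
  [4, -9, 0, 6, 8]
  [17, 4, 13, 0, 19]
  [12, -1, 8, -7, 0]
D(4):
  [0, 12, 29, 16, 29]
  [13, 0, 28, 15, 17]
  [4, -9, 0, 6, 8]
  [17, 4, 13, 0, 19]
  [10, -3, 6, -7, 0]
D(5):
  [0, 12, 29, 16, 29]
  [13, 0, 23, 10, 17]
  [4, -9, 0, 1, 8]
  [17, 4, 13, 0, 19]
  [10, -3, 6, -7, 0]
Answer: T* = [[0, 12, 29, 16, 29], [13, 0, 23, 10, 17], [4, -9, 0, 1, 8], [17, 4, 13, 0, 19], [10, -3, 6, -7, 0]]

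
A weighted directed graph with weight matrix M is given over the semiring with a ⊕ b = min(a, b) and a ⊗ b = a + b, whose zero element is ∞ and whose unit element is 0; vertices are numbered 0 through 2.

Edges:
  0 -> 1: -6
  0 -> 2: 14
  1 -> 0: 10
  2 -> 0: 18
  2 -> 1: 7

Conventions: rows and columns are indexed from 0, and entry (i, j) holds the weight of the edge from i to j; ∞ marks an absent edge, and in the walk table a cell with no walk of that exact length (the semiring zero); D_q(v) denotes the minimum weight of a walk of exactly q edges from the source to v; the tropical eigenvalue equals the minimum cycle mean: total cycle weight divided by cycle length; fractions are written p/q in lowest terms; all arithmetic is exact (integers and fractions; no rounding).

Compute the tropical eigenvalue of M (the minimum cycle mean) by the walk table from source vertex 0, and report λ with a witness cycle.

q=0: [0, ∞, ∞]
q=1: [∞, -6, 14]
q=2: [4, 21, ∞]
q=3: [31, -2, 18]
Optimal cycle mean attained by: cycle 0->1->0, total (-6) + 10, length 2.
Answer: λ = 2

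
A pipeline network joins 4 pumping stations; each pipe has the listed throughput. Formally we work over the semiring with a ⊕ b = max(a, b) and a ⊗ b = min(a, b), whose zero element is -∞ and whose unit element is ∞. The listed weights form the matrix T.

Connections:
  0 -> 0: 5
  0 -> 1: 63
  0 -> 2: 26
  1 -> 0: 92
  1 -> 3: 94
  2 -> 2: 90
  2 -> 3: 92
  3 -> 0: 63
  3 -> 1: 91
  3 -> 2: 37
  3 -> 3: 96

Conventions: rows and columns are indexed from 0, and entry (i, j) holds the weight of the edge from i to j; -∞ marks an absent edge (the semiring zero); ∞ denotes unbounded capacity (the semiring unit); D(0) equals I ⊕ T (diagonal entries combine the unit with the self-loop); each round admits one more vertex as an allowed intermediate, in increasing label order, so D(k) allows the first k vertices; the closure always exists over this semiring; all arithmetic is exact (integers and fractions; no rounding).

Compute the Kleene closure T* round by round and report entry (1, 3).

D(0):
  [∞, 63, 26, -∞]
  [92, ∞, -∞, 94]
  [-∞, -∞, ∞, 92]
  [63, 91, 37, ∞]
D(1):
  [∞, 63, 26, -∞]
  [92, ∞, 26, 94]
  [-∞, -∞, ∞, 92]
  [63, 91, 37, ∞]
D(2):
  [∞, 63, 26, 63]
  [92, ∞, 26, 94]
  [-∞, -∞, ∞, 92]
  [91, 91, 37, ∞]
D(3):
  [∞, 63, 26, 63]
  [92, ∞, 26, 94]
  [-∞, -∞, ∞, 92]
  [91, 91, 37, ∞]
D(4):
  [∞, 63, 37, 63]
  [92, ∞, 37, 94]
  [91, 91, ∞, 92]
  [91, 91, 37, ∞]
Answer: T*[1][3] = 94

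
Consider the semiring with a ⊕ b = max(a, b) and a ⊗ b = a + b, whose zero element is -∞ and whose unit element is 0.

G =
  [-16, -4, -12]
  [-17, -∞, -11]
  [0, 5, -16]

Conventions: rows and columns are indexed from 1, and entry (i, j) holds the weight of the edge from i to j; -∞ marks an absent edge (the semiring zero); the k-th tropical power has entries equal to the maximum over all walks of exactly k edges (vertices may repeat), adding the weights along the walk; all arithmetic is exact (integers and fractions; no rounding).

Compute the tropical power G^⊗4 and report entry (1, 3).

G^⊗2:
  [-12, -7, -15]
  [-11, -6, -27]
  [-12, -4, -6]
G^⊗3:
  [-15, -10, -18]
  [-23, -15, -17]
  [-6, -1, -15]
G^⊗4:
  [-18, -13, -21]
  [-17, -12, -26]
  [-15, -10, -12]
Key observation: the optimum is the walk 1->2->3->2->3, with weight (-4) + (-11) + 5 + (-11) = -21.
Optimal value attained by: walk 1->2->3->2->3.
Answer: (G^⊗4)[1][3] = -21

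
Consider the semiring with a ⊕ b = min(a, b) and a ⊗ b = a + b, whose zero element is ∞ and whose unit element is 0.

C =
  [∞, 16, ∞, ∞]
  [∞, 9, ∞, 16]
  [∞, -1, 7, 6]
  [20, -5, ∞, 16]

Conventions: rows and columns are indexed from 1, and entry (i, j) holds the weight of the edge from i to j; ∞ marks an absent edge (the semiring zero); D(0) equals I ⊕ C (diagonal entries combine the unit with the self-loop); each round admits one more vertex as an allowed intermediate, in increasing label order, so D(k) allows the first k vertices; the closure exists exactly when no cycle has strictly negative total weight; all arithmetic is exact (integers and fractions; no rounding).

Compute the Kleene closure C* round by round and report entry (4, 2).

D(0):
  [0, 16, ∞, ∞]
  [∞, 0, ∞, 16]
  [∞, -1, 0, 6]
  [20, -5, ∞, 0]
D(1):
  [0, 16, ∞, ∞]
  [∞, 0, ∞, 16]
  [∞, -1, 0, 6]
  [20, -5, ∞, 0]
D(2):
  [0, 16, ∞, 32]
  [∞, 0, ∞, 16]
  [∞, -1, 0, 6]
  [20, -5, ∞, 0]
D(3):
  [0, 16, ∞, 32]
  [∞, 0, ∞, 16]
  [∞, -1, 0, 6]
  [20, -5, ∞, 0]
D(4):
  [0, 16, ∞, 32]
  [36, 0, ∞, 16]
  [26, -1, 0, 6]
  [20, -5, ∞, 0]
Answer: C*[4][2] = -5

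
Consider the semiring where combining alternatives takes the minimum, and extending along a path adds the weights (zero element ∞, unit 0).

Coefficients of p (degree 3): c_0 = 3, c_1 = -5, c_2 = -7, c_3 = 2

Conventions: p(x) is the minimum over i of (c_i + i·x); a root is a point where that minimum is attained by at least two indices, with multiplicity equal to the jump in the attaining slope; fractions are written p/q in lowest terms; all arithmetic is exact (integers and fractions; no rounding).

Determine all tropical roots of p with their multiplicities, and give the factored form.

hull edge (i=0, c=3) to (i=1, c=-5): slope -8, span 1
hull edge (i=1, c=-5) to (i=2, c=-7): slope -2, span 1
hull edge (i=2, c=-7) to (i=3, c=2): slope 9, span 1
Factored form: p(x) = 2 ⊗ (x ⊕ (-9)) ⊗ (x ⊕ 2) ⊗ (x ⊕ 8)
Answer: roots = -9 (mult 1), 2 (mult 1), 8 (mult 1)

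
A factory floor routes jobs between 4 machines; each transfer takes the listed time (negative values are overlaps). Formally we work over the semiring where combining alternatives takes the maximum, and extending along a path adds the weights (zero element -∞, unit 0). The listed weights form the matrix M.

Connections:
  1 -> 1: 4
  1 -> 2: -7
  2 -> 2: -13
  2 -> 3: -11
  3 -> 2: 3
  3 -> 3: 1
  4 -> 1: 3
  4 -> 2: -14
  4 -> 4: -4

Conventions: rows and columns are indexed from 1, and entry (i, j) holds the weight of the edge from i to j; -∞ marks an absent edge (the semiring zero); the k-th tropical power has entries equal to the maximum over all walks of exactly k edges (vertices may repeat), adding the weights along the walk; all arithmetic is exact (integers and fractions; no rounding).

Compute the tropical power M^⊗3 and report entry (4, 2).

M^⊗2:
  [8, -3, -18, -∞]
  [-∞, -8, -10, -∞]
  [-∞, 4, 2, -∞]
  [7, -4, -25, -8]
M^⊗3:
  [12, 1, -14, -∞]
  [-∞, -7, -9, -∞]
  [-∞, 5, 3, -∞]
  [11, 0, -15, -12]
Key observation: the optimum is the walk 4->1->1->2, with weight 3 + 4 + (-7) = 0.
Optimal value attained by: walk 4->1->1->2.
Answer: (M^⊗3)[4][2] = 0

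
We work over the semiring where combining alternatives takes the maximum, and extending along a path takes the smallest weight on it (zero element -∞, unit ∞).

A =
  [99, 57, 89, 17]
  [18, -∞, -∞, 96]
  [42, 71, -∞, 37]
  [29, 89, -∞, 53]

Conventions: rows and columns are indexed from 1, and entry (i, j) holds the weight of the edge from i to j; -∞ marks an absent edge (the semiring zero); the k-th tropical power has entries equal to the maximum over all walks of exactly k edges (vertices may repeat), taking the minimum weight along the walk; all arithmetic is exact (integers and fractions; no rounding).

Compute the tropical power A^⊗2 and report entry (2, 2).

A^⊗2:
  [99, 71, 89, 57]
  [29, 89, 18, 53]
  [42, 42, 42, 71]
  [29, 53, 29, 89]
Key observation: the optimum is the walk 2->4->2, with weight 96 min 89 = 89.
Optimal value attained by: walk 2->4->2.
Answer: (A^⊗2)[2][2] = 89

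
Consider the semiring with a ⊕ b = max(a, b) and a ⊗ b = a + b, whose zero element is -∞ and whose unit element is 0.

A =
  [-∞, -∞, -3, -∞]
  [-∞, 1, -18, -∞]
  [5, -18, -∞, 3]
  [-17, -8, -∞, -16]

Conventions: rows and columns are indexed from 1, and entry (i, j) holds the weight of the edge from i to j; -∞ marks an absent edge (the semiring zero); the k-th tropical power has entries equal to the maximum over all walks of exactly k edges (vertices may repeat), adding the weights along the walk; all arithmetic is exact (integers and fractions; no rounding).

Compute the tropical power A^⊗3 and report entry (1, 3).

A^⊗2:
  [2, -21, -∞, 0]
  [-13, 2, -17, -15]
  [-14, -5, 2, -13]
  [-33, -7, -20, -32]
A^⊗3:
  [-17, -8, -1, -16]
  [-12, 3, -16, -14]
  [7, -4, -17, 5]
  [-15, -6, -25, -17]
Key observation: the optimum is the walk 1->3->1->3, with weight (-3) + 5 + (-3) = -1.
Optimal value attained by: walk 1->3->1->3.
Answer: (A^⊗3)[1][3] = -1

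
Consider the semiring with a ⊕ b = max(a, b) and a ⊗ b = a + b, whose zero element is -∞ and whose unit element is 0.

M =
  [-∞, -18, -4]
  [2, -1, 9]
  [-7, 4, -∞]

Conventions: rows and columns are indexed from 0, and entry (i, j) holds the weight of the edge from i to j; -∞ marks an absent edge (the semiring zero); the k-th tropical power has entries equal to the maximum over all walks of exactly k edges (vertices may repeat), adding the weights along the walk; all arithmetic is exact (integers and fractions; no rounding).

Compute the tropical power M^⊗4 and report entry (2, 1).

M^⊗2:
  [-11, 0, -9]
  [2, 13, 8]
  [6, 3, 13]
M^⊗3:
  [2, -1, 9]
  [15, 12, 22]
  [6, 17, 12]
M^⊗4:
  [2, 13, 8]
  [15, 26, 21]
  [19, 16, 26]
Key observation: the optimum is the walk 2->1->1->2->1, with weight 4 + (-1) + 9 + 4 = 16.
Optimal value attained by: walk 2->1->1->2->1.
Answer: (M^⊗4)[2][1] = 16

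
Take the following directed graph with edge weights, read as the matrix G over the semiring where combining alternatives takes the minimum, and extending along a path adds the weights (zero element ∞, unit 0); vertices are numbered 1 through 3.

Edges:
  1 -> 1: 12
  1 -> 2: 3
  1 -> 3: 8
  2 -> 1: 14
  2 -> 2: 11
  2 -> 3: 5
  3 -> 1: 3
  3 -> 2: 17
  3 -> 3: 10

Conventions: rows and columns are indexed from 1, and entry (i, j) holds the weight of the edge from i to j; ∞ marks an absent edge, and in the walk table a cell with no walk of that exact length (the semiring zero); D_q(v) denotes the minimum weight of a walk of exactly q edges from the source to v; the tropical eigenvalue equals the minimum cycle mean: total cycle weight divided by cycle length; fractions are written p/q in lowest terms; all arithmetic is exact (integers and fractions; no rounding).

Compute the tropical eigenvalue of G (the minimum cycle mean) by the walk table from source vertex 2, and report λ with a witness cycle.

q=0: [∞, 0, ∞]
q=1: [14, 11, 5]
q=2: [8, 17, 15]
q=3: [18, 11, 16]
Optimal cycle mean attained by: cycle 1->2->3->1, total 3 + 5 + 3, length 3.
Answer: λ = 11/3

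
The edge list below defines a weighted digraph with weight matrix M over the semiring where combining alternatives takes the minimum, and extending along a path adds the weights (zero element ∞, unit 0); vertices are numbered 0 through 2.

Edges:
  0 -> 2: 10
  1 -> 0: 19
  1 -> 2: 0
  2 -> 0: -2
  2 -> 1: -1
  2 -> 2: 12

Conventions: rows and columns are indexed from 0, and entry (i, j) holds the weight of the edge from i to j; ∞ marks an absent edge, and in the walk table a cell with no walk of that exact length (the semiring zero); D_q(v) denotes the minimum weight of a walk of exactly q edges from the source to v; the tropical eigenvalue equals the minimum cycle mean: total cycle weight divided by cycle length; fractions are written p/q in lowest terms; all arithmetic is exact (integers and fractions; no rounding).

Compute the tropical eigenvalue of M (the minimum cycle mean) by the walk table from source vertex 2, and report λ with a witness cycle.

q=0: [∞, ∞, 0]
q=1: [-2, -1, 12]
q=2: [10, 11, -1]
q=3: [-3, -2, 11]
Optimal cycle mean attained by: cycle 1->2->1, total 0 + (-1), length 2.
Answer: λ = -1/2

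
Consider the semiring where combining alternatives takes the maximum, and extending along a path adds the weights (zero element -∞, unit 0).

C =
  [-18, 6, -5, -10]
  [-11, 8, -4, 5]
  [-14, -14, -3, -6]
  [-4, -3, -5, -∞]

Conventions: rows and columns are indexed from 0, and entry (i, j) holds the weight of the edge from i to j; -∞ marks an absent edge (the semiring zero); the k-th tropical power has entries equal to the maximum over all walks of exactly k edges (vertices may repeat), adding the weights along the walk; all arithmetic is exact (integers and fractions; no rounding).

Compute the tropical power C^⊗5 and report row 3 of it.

C^⊗2:
  [-5, 14, 2, 11]
  [1, 16, 4, 13]
  [-10, -6, -6, -9]
  [-14, 5, -7, 2]
C^⊗3:
  [7, 22, 10, 19]
  [9, 24, 12, 21]
  [-13, 2, -9, -1]
  [-2, 13, 1, 10]
C^⊗4:
  [15, 30, 18, 27]
  [17, 32, 20, 29]
  [-5, 10, -2, 7]
  [6, 21, 9, 18]
C^⊗5:
  [23, 38, 26, 35]
  [25, 40, 28, 37]
  [3, 18, 6, 15]
  [14, 29, 17, 26]
Answer: row 3 of C^⊗5 = [14, 29, 17, 26]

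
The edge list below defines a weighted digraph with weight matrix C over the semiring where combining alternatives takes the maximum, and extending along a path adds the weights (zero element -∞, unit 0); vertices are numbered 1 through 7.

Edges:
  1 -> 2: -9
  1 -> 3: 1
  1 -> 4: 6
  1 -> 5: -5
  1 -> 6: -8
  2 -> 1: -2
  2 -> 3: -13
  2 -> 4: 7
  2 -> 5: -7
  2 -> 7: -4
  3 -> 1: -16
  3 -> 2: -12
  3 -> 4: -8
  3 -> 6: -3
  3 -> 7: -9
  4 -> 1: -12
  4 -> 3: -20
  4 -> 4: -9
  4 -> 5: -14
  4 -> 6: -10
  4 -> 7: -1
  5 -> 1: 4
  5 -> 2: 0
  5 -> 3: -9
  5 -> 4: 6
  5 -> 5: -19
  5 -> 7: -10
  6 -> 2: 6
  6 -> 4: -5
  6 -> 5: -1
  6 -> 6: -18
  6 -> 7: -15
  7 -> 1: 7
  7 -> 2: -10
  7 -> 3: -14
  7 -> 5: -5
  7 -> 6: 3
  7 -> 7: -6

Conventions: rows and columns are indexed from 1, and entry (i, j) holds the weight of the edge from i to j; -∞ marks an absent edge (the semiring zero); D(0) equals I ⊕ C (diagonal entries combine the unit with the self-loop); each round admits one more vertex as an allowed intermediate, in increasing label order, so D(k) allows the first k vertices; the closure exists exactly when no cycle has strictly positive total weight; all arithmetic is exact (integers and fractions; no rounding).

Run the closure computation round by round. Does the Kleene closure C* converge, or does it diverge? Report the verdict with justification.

D(0):
  [0, -9, 1, 6, -5, -8, -∞]
  [-2, 0, -13, 7, -7, -∞, -4]
  [-16, -12, 0, -8, -∞, -3, -9]
  [-12, -∞, -20, 0, -14, -10, -1]
  [4, 0, -9, 6, 0, -∞, -10]
  [-∞, 6, -∞, -5, -1, 0, -15]
  [7, -10, -14, -∞, -5, 3, 0]
D(1):
  [0, -9, 1, 6, -5, -8, -∞]
  [-2, 0, -1, 7, -7, -10, -4]
  [-16, -12, 0, -8, -21, -3, -9]
  [-12, -21, -11, 0, -14, -10, -1]
  [4, 0, 5, 10, 0, -4, -10]
  [-∞, 6, -∞, -5, -1, 0, -15]
  [7, -2, 8, 13, 2, 3, 0]
D(2):
  [0, -9, 1, 6, -5, -8, -13]
  [-2, 0, -1, 7, -7, -10, -4]
  [-14, -12, 0, -5, -19, -3, -9]
  [-12, -21, -11, 0, -14, -10, -1]
  [4, 0, 5, 10, 0, -4, -4]
  [4, 6, 5, 13, -1, 0, 2]
  [7, -2, 8, 13, 2, 3, 0]
Detection: at round 3, diagonal entry (6, 6) turns strictly positive.
Key observation: the cycle 6->2->1->3->6 has total weight 6 + (-2) + 1 + (-3), which is strictly positive.
Answer: DIVERGES — positive cycle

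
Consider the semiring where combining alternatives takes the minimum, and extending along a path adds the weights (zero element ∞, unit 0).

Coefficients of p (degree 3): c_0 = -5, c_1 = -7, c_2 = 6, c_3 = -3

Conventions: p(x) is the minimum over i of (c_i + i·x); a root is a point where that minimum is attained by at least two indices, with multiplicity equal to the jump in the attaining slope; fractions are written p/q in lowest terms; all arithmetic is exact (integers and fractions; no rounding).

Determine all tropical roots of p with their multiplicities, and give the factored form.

hull edge (i=0, c=-5) to (i=1, c=-7): slope -2, span 1
hull edge (i=1, c=-7) to (i=3, c=-3): slope 2, span 2
Factored form: p(x) = -3 ⊗ (x ⊕ (-2)) ⊗ (x ⊕ (-2)) ⊗ (x ⊕ 2)
Answer: roots = -2 (mult 2), 2 (mult 1)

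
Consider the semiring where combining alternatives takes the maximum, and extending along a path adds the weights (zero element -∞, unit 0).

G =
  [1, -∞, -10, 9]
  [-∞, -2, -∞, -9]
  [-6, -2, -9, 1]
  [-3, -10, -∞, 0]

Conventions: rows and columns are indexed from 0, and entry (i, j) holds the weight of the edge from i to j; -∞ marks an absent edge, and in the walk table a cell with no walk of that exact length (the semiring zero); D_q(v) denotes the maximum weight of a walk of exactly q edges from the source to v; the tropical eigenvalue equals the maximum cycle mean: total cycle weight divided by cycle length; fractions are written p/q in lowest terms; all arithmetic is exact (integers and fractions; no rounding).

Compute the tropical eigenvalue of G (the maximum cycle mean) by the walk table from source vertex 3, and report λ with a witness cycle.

q=0: [-∞, -∞, -∞, 0]
q=1: [-3, -10, -∞, 0]
q=2: [-2, -10, -13, 6]
q=3: [3, -4, -12, 7]
q=4: [4, -3, -7, 12]
Optimal cycle mean attained by: cycle 0->3->0, total 9 + (-3), length 2.
Answer: λ = 3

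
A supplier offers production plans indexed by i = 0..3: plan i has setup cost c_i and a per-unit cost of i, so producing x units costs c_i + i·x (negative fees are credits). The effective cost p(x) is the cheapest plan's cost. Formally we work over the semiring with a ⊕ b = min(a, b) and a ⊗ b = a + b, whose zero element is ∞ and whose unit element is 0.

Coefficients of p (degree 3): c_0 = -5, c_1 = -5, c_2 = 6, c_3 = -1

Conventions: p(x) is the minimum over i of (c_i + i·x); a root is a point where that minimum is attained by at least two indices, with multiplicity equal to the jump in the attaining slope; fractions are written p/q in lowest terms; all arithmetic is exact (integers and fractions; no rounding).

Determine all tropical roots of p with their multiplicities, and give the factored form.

hull edge (i=0, c=-5) to (i=1, c=-5): slope 0, span 1
hull edge (i=1, c=-5) to (i=3, c=-1): slope 2, span 2
Factored form: p(x) = -1 ⊗ (x ⊕ (-2)) ⊗ (x ⊕ (-2)) ⊗ (x ⊕ 0)
Answer: roots = -2 (mult 2), 0 (mult 1)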